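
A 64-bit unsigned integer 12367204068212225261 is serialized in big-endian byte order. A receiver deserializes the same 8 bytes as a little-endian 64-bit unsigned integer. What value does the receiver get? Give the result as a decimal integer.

17092443056984203691

12367204068212225261 in 64-bit hexadecimal is 0xABA12293668E34ED.
Stored big-endian, the bytes at ascending addresses are AB A1 22 93 66 8E 34 ED.
Read back as little-endian, the first byte is least significant, giving 0xED348E669322A1AB.
0xED348E669322A1AB = 17092443056984203691.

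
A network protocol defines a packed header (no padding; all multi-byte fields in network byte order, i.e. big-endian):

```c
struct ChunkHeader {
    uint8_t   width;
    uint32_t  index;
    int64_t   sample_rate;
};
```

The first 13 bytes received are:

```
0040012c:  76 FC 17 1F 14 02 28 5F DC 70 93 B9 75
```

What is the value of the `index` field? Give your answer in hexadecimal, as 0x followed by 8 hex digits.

0xFC171F14

`index` follows `width` (1 byte), so it starts at byte offset 1 and occupies 4 bytes.
Bytes at offsets 1..4: FC 17 1F 14.
Big-endian stores the most-significant byte at the lowest address.
The bytes are already most-significant first: 0xFC171F14.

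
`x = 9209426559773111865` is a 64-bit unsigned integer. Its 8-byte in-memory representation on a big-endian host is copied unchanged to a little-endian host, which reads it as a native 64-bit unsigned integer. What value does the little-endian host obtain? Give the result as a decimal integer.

9209426559773111865 in 64-bit hexadecimal is 0x7FCE74A99852F639.
Stored big-endian, the bytes at ascending addresses are 7F CE 74 A9 98 52 F6 39.
Read back as little-endian, the first byte is least significant, giving 0x39F65298A974CE7F.
0x39F65298A974CE7F = 4176616520064224895.

4176616520064224895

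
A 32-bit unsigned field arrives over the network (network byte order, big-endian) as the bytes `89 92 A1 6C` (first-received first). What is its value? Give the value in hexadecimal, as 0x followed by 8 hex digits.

0x8992A16C

In big-endian order the high byte comes first in memory.
The bytes are already most-significant first: 0x8992A16C.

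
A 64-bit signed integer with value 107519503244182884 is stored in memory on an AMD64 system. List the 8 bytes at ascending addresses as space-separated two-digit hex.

107519503244182884 in hexadecimal, padded to 64 bits, is 0x017DFC6B254BC564.
Split into bytes (most-significant first): 01 7D FC 6B 25 4B C5 64.
Little-endian stores the least-significant byte at the lowest address.
So at ascending addresses the bytes are 64 C5 4B 25 6B FC 7D 01.

64 C5 4B 25 6B FC 7D 01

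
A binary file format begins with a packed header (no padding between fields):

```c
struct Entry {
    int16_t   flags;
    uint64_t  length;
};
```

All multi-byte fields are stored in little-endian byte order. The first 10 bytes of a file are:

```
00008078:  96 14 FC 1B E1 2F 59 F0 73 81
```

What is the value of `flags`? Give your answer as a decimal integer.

5270

`flags` is the first field, at byte offset 0, occupying 2 bytes.
Bytes at offsets 0..1: 96 14.
Little-endian: lowest address holds the least-significant byte.
Reassemble most-significant byte first: 14 96 → 0x1496.
0x1496 = 5270.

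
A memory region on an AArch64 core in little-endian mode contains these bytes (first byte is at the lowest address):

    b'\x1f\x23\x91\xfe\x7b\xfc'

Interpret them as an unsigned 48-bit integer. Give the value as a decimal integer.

Little-endian: lowest address holds the least-significant byte.
Reassemble most-significant byte first: FC 7B FE 91 23 1F → 0xFC7BFE91231F.
0xFC7BFE91231F = 277609482101535.

277609482101535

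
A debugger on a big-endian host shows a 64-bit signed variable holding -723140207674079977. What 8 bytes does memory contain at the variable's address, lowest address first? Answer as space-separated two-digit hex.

F5 F6 E3 CF FE C8 C5 17

Two's complement of -723140207674079977 in 64 bits: 723140207674079977 = 0x0A091C3001373AE9; invert → 0xF5F6E3CFFEC8C516; add 1 → 0xF5F6E3CFFEC8C517.
Split into bytes (most-significant first): F5 F6 E3 CF FE C8 C5 17.
Big-endian: lowest address holds the most-significant byte.
So the memory order matches the most-significant-first order: F5 F6 E3 CF FE C8 C5 17.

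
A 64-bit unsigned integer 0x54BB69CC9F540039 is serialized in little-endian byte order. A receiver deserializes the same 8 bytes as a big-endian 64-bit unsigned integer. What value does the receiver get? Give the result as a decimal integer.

Stored little-endian, the bytes at ascending addresses are 39 00 54 9F CC 69 BB 54.
Read back as big-endian, the last byte is least significant, giving 0x3900549FCC69BB54.
0x3900549FCC69BB54 = 4107375905467906900.

4107375905467906900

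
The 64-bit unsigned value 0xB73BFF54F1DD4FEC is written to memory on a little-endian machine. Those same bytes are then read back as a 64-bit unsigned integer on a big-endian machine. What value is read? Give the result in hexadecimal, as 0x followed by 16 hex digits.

Stored little-endian, the bytes at ascending addresses are EC 4F DD F1 54 FF 3B B7.
Read back as big-endian, the last byte is least significant, giving 0xEC4FDDF154FF3BB7.

0xEC4FDDF154FF3BB7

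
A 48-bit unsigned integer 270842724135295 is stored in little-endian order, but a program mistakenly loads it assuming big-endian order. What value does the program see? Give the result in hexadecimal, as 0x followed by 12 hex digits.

270842724135295 in 48-bit hexadecimal is 0xF6547C5CB17F.
Stored little-endian, the bytes at ascending addresses are 7F B1 5C 7C 54 F6.
Read back as big-endian, the last byte is least significant, giving 0x7FB15C7C54F6.

0x7FB15C7C54F6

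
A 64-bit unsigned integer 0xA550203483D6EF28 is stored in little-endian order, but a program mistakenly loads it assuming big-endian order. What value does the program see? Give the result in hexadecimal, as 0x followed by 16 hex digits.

0x28EFD683342050A5

Stored little-endian, the bytes at ascending addresses are 28 EF D6 83 34 20 50 A5.
Read back as big-endian, the last byte is least significant, giving 0x28EFD683342050A5.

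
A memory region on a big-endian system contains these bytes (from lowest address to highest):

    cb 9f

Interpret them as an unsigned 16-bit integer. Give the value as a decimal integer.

In big-endian order the high byte comes first in memory.
The bytes are already most-significant first: 0xCB9F.
0xCB9F = 52127.

52127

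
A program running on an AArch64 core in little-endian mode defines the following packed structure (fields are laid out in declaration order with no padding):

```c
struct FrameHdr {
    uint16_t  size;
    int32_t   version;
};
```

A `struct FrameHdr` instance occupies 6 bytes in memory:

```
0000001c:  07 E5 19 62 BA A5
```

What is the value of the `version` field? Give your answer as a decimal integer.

`version` follows `size` (2 bytes), so it starts at byte offset 2 and occupies 4 bytes.
Bytes at offsets 2..5: 19 62 BA A5.
In little-endian order the low byte comes first in memory.
Reassemble most-significant byte first: A5 BA 62 19 → 0xA5BA6219.
Top bit is set, so as a signed 32-bit value this is 0xA5BA6219 − 2^32 = -1514511847.

-1514511847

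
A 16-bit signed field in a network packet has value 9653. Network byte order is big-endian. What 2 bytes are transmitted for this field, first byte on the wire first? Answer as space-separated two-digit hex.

25 B5

9653 in hexadecimal, padded to 16 bits, is 0x25B5.
Split into bytes (most-significant first): 25 B5.
Big-endian: lowest address holds the most-significant byte.
So the memory order matches the most-significant-first order: 25 B5.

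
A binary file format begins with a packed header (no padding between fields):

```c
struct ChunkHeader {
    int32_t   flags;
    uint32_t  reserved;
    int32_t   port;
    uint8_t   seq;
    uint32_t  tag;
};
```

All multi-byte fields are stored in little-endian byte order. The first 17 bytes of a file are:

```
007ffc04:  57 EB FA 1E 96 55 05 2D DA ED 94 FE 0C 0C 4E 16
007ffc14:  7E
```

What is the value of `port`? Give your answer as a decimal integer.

-23794214

`port` follows `flags` (4 B), `reserved` (4 B), so it starts at offset 4 + 4 = 8 and occupies 4 bytes.
Bytes at offsets 8..11: DA ED 94 FE.
In little-endian order the low byte comes first in memory.
Reassemble most-significant byte first: FE 94 ED DA → 0xFE94EDDA.
Top bit is set, so as a signed 32-bit value this is 0xFE94EDDA − 2^32 = -23794214.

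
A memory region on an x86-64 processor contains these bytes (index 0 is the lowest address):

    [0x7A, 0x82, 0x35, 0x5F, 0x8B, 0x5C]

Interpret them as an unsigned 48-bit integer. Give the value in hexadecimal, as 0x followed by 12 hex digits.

Little-endian stores the least-significant byte at the lowest address.
Reassemble most-significant byte first: 5C 8B 5F 35 82 7A → 0x5C8B5F35827A.

0x5C8B5F35827A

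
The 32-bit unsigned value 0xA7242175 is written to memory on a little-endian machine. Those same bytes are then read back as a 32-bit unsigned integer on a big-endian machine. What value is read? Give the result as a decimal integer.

1965106343

Stored little-endian, the bytes at ascending addresses are 75 21 24 A7.
Read back as big-endian, the last byte is least significant, giving 0x752124A7.
0x752124A7 = 1965106343.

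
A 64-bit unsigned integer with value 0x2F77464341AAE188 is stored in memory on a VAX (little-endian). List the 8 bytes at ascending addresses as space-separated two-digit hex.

88 E1 AA 41 43 46 77 2F

Split into bytes (most-significant first): 2F 77 46 43 41 AA E1 88.
Little-endian: lowest address holds the least-significant byte.
So at ascending addresses the bytes are 88 E1 AA 41 43 46 77 2F.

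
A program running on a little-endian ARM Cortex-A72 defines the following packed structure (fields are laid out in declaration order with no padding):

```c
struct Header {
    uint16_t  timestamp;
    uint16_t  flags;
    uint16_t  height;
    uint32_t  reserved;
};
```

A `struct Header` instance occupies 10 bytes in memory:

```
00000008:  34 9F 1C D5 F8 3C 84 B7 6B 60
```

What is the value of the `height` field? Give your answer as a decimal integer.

`height` follows `timestamp` (2 B), `flags` (2 B), so it starts at offset 2 + 2 = 4 and occupies 2 bytes.
Bytes at offsets 4..5: F8 3C.
Little-endian stores the least-significant byte at the lowest address.
Reassemble most-significant byte first: 3C F8 → 0x3CF8.
0x3CF8 = 15608.

15608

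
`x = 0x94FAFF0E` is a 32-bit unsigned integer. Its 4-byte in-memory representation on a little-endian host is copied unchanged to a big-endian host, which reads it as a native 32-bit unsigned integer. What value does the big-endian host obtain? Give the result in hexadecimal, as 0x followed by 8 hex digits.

0x0EFFFA94

Stored little-endian, the bytes at ascending addresses are 0E FF FA 94.
Read back as big-endian, the last byte is least significant, giving 0x0EFFFA94.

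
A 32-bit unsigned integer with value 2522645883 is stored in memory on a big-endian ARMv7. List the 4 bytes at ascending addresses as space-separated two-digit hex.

2522645883 in hexadecimal, padded to 32 bits, is 0x965C857B.
Split into bytes (most-significant first): 96 5C 85 7B.
Big-endian: lowest address holds the most-significant byte.
So the memory order matches the most-significant-first order: 96 5C 85 7B.

96 5C 85 7B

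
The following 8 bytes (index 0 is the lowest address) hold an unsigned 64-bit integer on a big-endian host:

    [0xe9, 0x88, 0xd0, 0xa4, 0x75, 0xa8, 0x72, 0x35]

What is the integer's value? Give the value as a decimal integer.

In big-endian order the high byte comes first in memory.
The bytes are already most-significant first: 0xE988D0A475A87235.
0xE988D0A475A87235 = 16827929412437045813.

16827929412437045813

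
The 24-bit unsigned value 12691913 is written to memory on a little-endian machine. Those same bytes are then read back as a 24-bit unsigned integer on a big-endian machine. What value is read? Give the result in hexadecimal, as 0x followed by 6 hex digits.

0xC9A9C1

12691913 in 24-bit hexadecimal is 0xC1A9C9.
Stored little-endian, the bytes at ascending addresses are C9 A9 C1.
Read back as big-endian, the last byte is least significant, giving 0xC9A9C1.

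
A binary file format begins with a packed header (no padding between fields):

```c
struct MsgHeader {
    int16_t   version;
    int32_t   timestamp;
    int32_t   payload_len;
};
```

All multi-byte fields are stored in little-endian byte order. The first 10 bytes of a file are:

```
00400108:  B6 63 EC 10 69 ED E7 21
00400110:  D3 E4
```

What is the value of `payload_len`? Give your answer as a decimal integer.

-455925273

`payload_len` follows `version` (2 B), `timestamp` (4 B), so it starts at offset 2 + 4 = 6 and occupies 4 bytes.
Bytes at offsets 6..9: E7 21 D3 E4.
Little-endian stores the least-significant byte at the lowest address.
Reassemble most-significant byte first: E4 D3 21 E7 → 0xE4D321E7.
Top bit is set, so as a signed 32-bit value this is 0xE4D321E7 − 2^32 = -455925273.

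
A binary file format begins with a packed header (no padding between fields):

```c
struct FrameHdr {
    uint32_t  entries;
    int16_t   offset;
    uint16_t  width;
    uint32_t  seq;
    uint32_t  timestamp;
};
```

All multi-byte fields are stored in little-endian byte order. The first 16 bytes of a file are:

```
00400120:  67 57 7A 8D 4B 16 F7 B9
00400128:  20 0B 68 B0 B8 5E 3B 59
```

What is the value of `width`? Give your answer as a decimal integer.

47607

`width` follows `entries` (4 B), `offset` (2 B), so it starts at offset 4 + 2 = 6 and occupies 2 bytes.
Bytes at offsets 6..7: F7 B9.
In little-endian order the low byte comes first in memory.
Reassemble most-significant byte first: B9 F7 → 0xB9F7.
0xB9F7 = 47607.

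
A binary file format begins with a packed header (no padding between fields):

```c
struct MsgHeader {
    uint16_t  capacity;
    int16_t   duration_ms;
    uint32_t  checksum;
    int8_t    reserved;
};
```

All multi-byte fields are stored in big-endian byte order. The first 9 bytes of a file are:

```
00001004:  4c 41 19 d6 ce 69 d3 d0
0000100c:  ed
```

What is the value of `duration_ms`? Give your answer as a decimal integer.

6614

`duration_ms` follows `capacity` (2 bytes), so it starts at byte offset 2 and occupies 2 bytes.
Bytes at offsets 2..3: 19 D6.
Big-endian: lowest address holds the most-significant byte.
The bytes are already most-significant first: 0x19D6.
0x19D6 = 6614.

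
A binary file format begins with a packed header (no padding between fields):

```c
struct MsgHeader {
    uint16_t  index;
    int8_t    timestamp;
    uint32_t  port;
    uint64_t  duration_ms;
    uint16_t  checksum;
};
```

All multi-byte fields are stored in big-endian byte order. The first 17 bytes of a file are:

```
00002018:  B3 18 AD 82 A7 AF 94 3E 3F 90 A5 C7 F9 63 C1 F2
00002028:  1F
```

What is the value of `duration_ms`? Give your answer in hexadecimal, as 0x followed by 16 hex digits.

0x3E3F90A5C7F963C1

`duration_ms` follows `index` (2 B), `timestamp` (1 B), `port` (4 B), so it starts at offset 2 + 1 + 4 = 7 and occupies 8 bytes.
Bytes at offsets 7..14: 3E 3F 90 A5 C7 F9 63 C1.
Big-endian stores the most-significant byte at the lowest address.
The bytes are already most-significant first: 0x3E3F90A5C7F963C1.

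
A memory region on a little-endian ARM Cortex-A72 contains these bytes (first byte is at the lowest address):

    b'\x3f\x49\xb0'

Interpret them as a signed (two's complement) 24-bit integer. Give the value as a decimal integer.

-5224129

Little-endian: lowest address holds the least-significant byte.
Reassemble most-significant byte first: B0 49 3F → 0xB0493F.
Top bit is set, so as a signed 24-bit value this is 0xB0493F − 2^24 = -5224129.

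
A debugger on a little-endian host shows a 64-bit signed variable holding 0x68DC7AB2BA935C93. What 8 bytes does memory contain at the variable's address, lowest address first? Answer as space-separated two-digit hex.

93 5C 93 BA B2 7A DC 68

Split into bytes (most-significant first): 68 DC 7A B2 BA 93 5C 93.
Little-endian stores the least-significant byte at the lowest address.
So at ascending addresses the bytes are 93 5C 93 BA B2 7A DC 68.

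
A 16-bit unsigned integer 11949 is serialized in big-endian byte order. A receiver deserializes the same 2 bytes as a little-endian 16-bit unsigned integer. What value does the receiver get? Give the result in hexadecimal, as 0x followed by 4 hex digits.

0xAD2E

11949 in 16-bit hexadecimal is 0x2EAD.
Stored big-endian, the bytes at ascending addresses are 2E AD.
Read back as little-endian, the first byte is least significant, giving 0xAD2E.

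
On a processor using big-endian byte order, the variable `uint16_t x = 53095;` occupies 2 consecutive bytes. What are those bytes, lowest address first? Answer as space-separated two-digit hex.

CF 67

53095 in hexadecimal, padded to 16 bits, is 0xCF67.
Split into bytes (most-significant first): CF 67.
In big-endian order the high byte comes first in memory.
So the memory order matches the most-significant-first order: CF 67.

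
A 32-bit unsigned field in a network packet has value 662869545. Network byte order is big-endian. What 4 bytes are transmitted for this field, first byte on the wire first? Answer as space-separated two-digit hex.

27 82 96 29

662869545 in hexadecimal, padded to 32 bits, is 0x27829629.
Split into bytes (most-significant first): 27 82 96 29.
Big-endian stores the most-significant byte at the lowest address.
So the memory order matches the most-significant-first order: 27 82 96 29.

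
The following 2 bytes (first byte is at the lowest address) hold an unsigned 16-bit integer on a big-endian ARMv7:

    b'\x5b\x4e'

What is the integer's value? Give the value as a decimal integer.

In big-endian order the high byte comes first in memory.
The bytes are already most-significant first: 0x5B4E.
0x5B4E = 23374.

23374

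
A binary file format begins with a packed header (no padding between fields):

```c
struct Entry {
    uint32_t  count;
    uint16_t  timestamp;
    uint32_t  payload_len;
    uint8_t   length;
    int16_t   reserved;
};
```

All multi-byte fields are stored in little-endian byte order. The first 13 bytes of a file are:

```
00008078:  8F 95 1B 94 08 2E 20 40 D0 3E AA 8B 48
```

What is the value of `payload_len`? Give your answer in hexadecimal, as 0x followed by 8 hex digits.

`payload_len` follows `count` (4 B), `timestamp` (2 B), so it starts at offset 4 + 2 = 6 and occupies 4 bytes.
Bytes at offsets 6..9: 20 40 D0 3E.
Little-endian stores the least-significant byte at the lowest address.
Reassemble most-significant byte first: 3E D0 40 20 → 0x3ED04020.

0x3ED04020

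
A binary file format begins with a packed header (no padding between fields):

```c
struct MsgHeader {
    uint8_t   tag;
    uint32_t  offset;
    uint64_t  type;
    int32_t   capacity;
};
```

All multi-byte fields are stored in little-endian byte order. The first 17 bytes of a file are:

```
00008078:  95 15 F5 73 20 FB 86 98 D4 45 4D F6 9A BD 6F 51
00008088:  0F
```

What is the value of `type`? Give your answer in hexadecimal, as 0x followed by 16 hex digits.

0x9AF64D45D49886FB

`type` follows `tag` (1 B), `offset` (4 B), so it starts at offset 1 + 4 = 5 and occupies 8 bytes.
Bytes at offsets 5..12: FB 86 98 D4 45 4D F6 9A.
Little-endian stores the least-significant byte at the lowest address.
Reassemble most-significant byte first: 9A F6 4D 45 D4 98 86 FB → 0x9AF64D45D49886FB.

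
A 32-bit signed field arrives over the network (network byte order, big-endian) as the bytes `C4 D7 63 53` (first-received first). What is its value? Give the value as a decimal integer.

-992517293

Big-endian: lowest address holds the most-significant byte.
The bytes are already most-significant first: 0xC4D76353.
Top bit is set, so as a signed 32-bit value this is 0xC4D76353 − 2^32 = -992517293.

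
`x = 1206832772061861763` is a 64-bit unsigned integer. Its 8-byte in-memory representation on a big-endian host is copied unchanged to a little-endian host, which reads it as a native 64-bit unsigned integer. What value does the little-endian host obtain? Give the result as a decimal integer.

9446032049300881168

1206832772061861763 in 64-bit hexadecimal is 0x10BF88031A0C1783.
Stored big-endian, the bytes at ascending addresses are 10 BF 88 03 1A 0C 17 83.
Read back as little-endian, the first byte is least significant, giving 0x83170C1A0388BF10.
0x83170C1A0388BF10 = 9446032049300881168.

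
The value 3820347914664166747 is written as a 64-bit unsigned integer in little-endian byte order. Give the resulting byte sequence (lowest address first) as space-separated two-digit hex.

3820347914664166747 in hexadecimal, padded to 64 bits, is 0x35049A2FF3F6455B.
Split into bytes (most-significant first): 35 04 9A 2F F3 F6 45 5B.
Little-endian stores the least-significant byte at the lowest address.
So at ascending addresses the bytes are 5B 45 F6 F3 2F 9A 04 35.

5B 45 F6 F3 2F 9A 04 35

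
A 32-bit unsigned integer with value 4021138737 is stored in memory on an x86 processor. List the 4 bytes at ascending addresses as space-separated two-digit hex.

31 B5 AD EF

4021138737 in hexadecimal, padded to 32 bits, is 0xEFADB531.
Split into bytes (most-significant first): EF AD B5 31.
Little-endian stores the least-significant byte at the lowest address.
So at ascending addresses the bytes are 31 B5 AD EF.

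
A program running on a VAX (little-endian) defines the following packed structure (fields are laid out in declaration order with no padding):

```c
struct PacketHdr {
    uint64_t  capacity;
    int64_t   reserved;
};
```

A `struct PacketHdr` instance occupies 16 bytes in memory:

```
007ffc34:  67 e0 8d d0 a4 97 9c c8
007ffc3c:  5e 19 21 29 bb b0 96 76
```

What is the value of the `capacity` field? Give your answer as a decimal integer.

14455595638081839207

`capacity` is the first field, at byte offset 0, occupying 8 bytes.
Bytes at offsets 0..7: 67 E0 8D D0 A4 97 9C C8.
In little-endian order the low byte comes first in memory.
Reassemble most-significant byte first: C8 9C 97 A4 D0 8D E0 67 → 0xC89C97A4D08DE067.
0xC89C97A4D08DE067 = 14455595638081839207.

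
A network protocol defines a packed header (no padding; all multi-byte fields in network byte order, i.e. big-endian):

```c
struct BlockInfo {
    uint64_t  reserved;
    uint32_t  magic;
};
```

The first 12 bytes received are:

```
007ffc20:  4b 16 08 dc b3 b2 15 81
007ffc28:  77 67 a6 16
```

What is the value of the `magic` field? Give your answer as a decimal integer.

2003281430

`magic` follows `reserved` (8 bytes), so it starts at byte offset 8 and occupies 4 bytes.
Bytes at offsets 8..11: 77 67 A6 16.
In big-endian order the high byte comes first in memory.
The bytes are already most-significant first: 0x7767A616.
0x7767A616 = 2003281430.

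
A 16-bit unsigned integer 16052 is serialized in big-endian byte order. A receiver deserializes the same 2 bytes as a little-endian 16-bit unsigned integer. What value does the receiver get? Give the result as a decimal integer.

16052 in 16-bit hexadecimal is 0x3EB4.
Stored big-endian, the bytes at ascending addresses are 3E B4.
Read back as little-endian, the first byte is least significant, giving 0xB43E.
0xB43E = 46142.

46142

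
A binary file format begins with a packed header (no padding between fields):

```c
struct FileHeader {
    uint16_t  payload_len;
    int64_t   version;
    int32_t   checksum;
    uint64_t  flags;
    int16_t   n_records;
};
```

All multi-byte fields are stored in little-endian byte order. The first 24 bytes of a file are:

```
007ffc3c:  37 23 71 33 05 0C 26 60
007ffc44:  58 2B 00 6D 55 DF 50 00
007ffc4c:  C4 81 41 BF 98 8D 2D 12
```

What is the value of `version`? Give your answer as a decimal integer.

3123352058108130161

`version` follows `payload_len` (2 bytes), so it starts at byte offset 2 and occupies 8 bytes.
Bytes at offsets 2..9: 71 33 05 0C 26 60 58 2B.
In little-endian order the low byte comes first in memory.
Reassemble most-significant byte first: 2B 58 60 26 0C 05 33 71 → 0x2B5860260C053371.
0x2B5860260C053371 = 3123352058108130161.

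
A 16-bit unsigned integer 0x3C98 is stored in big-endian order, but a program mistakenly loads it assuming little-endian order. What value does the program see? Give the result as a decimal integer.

38972

Stored big-endian, the bytes at ascending addresses are 3C 98.
Read back as little-endian, the first byte is least significant, giving 0x983C.
0x983C = 38972.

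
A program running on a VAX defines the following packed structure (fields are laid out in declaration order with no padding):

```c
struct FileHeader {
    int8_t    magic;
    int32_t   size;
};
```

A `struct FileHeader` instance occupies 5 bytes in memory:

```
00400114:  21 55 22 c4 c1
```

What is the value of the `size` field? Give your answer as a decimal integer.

`size` follows `magic` (1 byte), so it starts at byte offset 1 and occupies 4 bytes.
Bytes at offsets 1..4: 55 22 C4 C1.
Little-endian stores the least-significant byte at the lowest address.
Reassemble most-significant byte first: C1 C4 22 55 → 0xC1C42255.
Top bit is set, so as a signed 32-bit value this is 0xC1C42255 − 2^32 = -1044110763.

-1044110763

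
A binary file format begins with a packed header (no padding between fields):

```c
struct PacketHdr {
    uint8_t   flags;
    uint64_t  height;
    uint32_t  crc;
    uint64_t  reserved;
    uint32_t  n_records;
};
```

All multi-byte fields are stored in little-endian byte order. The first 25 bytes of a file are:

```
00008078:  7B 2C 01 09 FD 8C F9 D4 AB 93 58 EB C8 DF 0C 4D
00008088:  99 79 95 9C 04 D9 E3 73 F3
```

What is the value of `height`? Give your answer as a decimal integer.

`height` follows `flags` (1 byte), so it starts at byte offset 1 and occupies 8 bytes.
Bytes at offsets 1..8: 2C 01 09 FD 8C F9 D4 AB.
Little-endian stores the least-significant byte at the lowest address.
Reassemble most-significant byte first: AB D4 F9 8C FD 09 01 2C → 0xABD4F98CFD09012C.
0xABD4F98CFD09012C = 12381795659484299564.

12381795659484299564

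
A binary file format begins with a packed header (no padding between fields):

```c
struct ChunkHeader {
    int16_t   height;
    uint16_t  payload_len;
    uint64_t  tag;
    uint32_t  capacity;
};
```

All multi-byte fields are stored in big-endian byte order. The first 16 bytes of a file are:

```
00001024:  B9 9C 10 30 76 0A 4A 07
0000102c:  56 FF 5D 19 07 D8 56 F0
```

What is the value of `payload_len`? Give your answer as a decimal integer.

4144

`payload_len` follows `height` (2 bytes), so it starts at byte offset 2 and occupies 2 bytes.
Bytes at offsets 2..3: 10 30.
Big-endian: lowest address holds the most-significant byte.
The bytes are already most-significant first: 0x1030.
0x1030 = 4144.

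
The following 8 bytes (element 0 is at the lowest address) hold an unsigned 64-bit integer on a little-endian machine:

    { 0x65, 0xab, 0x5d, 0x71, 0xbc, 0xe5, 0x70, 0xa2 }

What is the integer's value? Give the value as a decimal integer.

In little-endian order the low byte comes first in memory.
Reassemble most-significant byte first: A2 70 E5 BC 71 5D AB 65 → 0xA270E5BC715DAB65.
0xA270E5BC715DAB65 = 11705108029054495589.

11705108029054495589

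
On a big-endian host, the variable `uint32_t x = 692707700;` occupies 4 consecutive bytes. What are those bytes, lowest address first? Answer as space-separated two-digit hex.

29 49 E1 74

692707700 in hexadecimal, padded to 32 bits, is 0x2949E174.
Split into bytes (most-significant first): 29 49 E1 74.
Big-endian: lowest address holds the most-significant byte.
So the memory order matches the most-significant-first order: 29 49 E1 74.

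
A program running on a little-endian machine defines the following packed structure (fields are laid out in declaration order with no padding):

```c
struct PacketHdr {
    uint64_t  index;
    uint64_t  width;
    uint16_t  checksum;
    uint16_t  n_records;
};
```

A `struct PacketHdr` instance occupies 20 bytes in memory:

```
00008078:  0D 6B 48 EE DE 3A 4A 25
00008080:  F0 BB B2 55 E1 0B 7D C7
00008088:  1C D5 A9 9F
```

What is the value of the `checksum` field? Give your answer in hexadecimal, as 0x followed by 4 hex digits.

0xD51C

`checksum` follows `index` (8 B), `width` (8 B), so it starts at offset 8 + 8 = 16 and occupies 2 bytes.
Bytes at offsets 16..17: 1C D5.
Little-endian stores the least-significant byte at the lowest address.
Reassemble most-significant byte first: D5 1C → 0xD51C.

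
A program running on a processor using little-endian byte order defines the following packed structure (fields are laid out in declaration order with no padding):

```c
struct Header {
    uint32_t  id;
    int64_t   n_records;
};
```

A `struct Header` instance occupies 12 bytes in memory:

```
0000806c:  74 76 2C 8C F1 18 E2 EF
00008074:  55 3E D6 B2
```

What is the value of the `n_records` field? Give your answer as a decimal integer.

`n_records` follows `id` (4 bytes), so it starts at byte offset 4 and occupies 8 bytes.
Bytes at offsets 4..11: F1 18 E2 EF 55 3E D6 B2.
Little-endian: lowest address holds the least-significant byte.
Reassemble most-significant byte first: B2 D6 3E 55 EF E2 18 F1 → 0xB2D63E55EFE218F1.
Top bit is set, so as a signed 64-bit value this is 0xB2D63E55EFE218F1 − 2^64 = -5560188151124584207.

-5560188151124584207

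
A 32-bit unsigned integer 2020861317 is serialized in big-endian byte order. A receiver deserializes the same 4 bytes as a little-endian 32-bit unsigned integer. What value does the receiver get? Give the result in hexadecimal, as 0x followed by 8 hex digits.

0x85E57378

2020861317 in 32-bit hexadecimal is 0x7873E585.
Stored big-endian, the bytes at ascending addresses are 78 73 E5 85.
Read back as little-endian, the first byte is least significant, giving 0x85E57378.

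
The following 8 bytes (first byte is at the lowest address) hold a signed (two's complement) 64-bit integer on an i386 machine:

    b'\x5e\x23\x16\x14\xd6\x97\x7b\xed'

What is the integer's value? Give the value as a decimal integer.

-1334305918869429410

In little-endian order the low byte comes first in memory.
Reassemble most-significant byte first: ED 7B 97 D6 14 16 23 5E → 0xED7B97D61416235E.
Top bit is set, so as a signed 64-bit value this is 0xED7B97D61416235E − 2^64 = -1334305918869429410.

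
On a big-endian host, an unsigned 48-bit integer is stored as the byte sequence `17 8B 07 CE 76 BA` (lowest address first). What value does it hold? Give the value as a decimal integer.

Big-endian: lowest address holds the most-significant byte.
The bytes are already most-significant first: 0x178B07CE76BA.
0x178B07CE76BA = 25885898864314.

25885898864314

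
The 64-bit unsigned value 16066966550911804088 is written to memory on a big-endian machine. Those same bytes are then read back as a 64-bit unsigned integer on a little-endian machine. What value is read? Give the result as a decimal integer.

16066966550911804088 in 64-bit hexadecimal is 0xDEF954F39D2E62B8.
Stored big-endian, the bytes at ascending addresses are DE F9 54 F3 9D 2E 62 B8.
Read back as little-endian, the first byte is least significant, giving 0xB8622E9DF354F9DE.
0xB8622E9DF354F9DE = 13286233106623560158.

13286233106623560158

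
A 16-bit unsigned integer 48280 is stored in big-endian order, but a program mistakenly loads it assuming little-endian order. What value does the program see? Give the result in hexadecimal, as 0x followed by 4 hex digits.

0x98BC

48280 in 16-bit hexadecimal is 0xBC98.
Stored big-endian, the bytes at ascending addresses are BC 98.
Read back as little-endian, the first byte is least significant, giving 0x98BC.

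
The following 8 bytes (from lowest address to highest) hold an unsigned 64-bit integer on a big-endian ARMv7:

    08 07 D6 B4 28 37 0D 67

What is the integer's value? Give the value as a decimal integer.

578667146397551975

In big-endian order the high byte comes first in memory.
The bytes are already most-significant first: 0x0807D6B428370D67.
0x0807D6B428370D67 = 578667146397551975.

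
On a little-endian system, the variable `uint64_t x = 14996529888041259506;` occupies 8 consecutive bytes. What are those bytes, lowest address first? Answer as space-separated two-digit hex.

14996529888041259506 in hexadecimal, padded to 64 bits, is 0xD01E607A683A51F2.
Split into bytes (most-significant first): D0 1E 60 7A 68 3A 51 F2.
In little-endian order the low byte comes first in memory.
So at ascending addresses the bytes are F2 51 3A 68 7A 60 1E D0.

F2 51 3A 68 7A 60 1E D0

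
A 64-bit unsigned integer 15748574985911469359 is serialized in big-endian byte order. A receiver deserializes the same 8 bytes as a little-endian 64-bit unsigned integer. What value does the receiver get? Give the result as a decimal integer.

3388355747026669274

15748574985911469359 in 64-bit hexadecimal is 0xDA8E2D8299DB052F.
Stored big-endian, the bytes at ascending addresses are DA 8E 2D 82 99 DB 05 2F.
Read back as little-endian, the first byte is least significant, giving 0x2F05DB99822D8EDA.
0x2F05DB99822D8EDA = 3388355747026669274.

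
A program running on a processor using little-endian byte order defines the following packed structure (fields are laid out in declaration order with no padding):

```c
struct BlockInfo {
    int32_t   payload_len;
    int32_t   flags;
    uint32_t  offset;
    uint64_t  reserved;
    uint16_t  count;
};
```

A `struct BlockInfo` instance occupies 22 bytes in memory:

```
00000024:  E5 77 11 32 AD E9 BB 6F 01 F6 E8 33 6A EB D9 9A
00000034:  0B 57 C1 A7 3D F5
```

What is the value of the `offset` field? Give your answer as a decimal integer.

870905345

`offset` follows `payload_len` (4 B), `flags` (4 B), so it starts at offset 4 + 4 = 8 and occupies 4 bytes.
Bytes at offsets 8..11: 01 F6 E8 33.
Little-endian stores the least-significant byte at the lowest address.
Reassemble most-significant byte first: 33 E8 F6 01 → 0x33E8F601.
0x33E8F601 = 870905345.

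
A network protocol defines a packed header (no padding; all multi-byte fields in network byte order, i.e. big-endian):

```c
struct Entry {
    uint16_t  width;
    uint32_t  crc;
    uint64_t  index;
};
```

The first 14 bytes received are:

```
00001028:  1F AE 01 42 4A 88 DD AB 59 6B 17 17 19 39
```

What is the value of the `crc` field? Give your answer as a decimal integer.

21121672

`crc` follows `width` (2 bytes), so it starts at byte offset 2 and occupies 4 bytes.
Bytes at offsets 2..5: 01 42 4A 88.
Big-endian stores the most-significant byte at the lowest address.
The bytes are already most-significant first: 0x01424A88.
0x01424A88 = 21121672.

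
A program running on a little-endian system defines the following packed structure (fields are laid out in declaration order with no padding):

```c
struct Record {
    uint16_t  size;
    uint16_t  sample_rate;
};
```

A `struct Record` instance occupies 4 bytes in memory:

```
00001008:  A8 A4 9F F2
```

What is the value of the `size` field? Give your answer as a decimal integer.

`size` is the first field, at byte offset 0, occupying 2 bytes.
Bytes at offsets 0..1: A8 A4.
In little-endian order the low byte comes first in memory.
Reassemble most-significant byte first: A4 A8 → 0xA4A8.
0xA4A8 = 42152.

42152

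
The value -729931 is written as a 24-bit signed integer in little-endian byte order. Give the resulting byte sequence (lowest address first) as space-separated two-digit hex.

Two's complement of -729931 in 24 bits: 729931 = 0x0B234B; invert → 0xF4DCB4; add 1 → 0xF4DCB5.
Split into bytes (most-significant first): F4 DC B5.
Little-endian stores the least-significant byte at the lowest address.
So at ascending addresses the bytes are B5 DC F4.

B5 DC F4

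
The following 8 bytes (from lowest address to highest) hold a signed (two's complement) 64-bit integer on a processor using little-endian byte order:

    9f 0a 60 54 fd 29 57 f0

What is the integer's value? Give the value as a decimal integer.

Little-endian stores the least-significant byte at the lowest address.
Reassemble most-significant byte first: F0 57 29 FD 54 60 0A 9F → 0xF05729FD54600A9F.
Top bit is set, so as a signed 64-bit value this is 0xF05729FD54600A9F − 2^64 = -1128387013613974881.

-1128387013613974881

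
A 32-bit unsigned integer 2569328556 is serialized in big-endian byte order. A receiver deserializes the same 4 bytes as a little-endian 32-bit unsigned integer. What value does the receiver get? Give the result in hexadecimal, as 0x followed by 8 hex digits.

0xACD72499

2569328556 in 32-bit hexadecimal is 0x9924D7AC.
Stored big-endian, the bytes at ascending addresses are 99 24 D7 AC.
Read back as little-endian, the first byte is least significant, giving 0xACD72499.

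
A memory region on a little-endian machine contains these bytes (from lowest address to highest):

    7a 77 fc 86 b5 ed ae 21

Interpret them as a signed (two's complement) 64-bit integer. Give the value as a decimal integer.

2427138613108832122

Little-endian: lowest address holds the least-significant byte.
Reassemble most-significant byte first: 21 AE ED B5 86 FC 77 7A → 0x21AEEDB586FC777A.
0x21AEEDB586FC777A = 2427138613108832122.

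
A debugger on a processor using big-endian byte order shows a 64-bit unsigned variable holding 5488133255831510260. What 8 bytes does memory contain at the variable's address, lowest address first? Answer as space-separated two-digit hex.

5488133255831510260 in hexadecimal, padded to 64 bits, is 0x4C29C41E69D85CF4.
Split into bytes (most-significant first): 4C 29 C4 1E 69 D8 5C F4.
Big-endian: lowest address holds the most-significant byte.
So the memory order matches the most-significant-first order: 4C 29 C4 1E 69 D8 5C F4.

4C 29 C4 1E 69 D8 5C F4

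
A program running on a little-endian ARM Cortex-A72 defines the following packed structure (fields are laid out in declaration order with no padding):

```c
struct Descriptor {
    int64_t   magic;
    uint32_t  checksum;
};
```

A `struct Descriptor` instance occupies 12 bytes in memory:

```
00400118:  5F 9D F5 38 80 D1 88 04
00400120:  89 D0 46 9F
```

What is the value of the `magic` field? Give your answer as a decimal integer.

`magic` is the first field, at byte offset 0, occupying 8 bytes.
Bytes at offsets 0..7: 5F 9D F5 38 80 D1 88 04.
Little-endian stores the least-significant byte at the lowest address.
Reassemble most-significant byte first: 04 88 D1 80 38 F5 9D 5F → 0x0488D18038F59D5F.
0x0488D18038F59D5F = 326741321626000735.

326741321626000735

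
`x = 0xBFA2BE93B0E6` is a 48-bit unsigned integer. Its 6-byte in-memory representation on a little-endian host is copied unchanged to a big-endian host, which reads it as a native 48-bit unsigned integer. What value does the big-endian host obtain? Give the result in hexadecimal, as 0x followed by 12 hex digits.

0xE6B093BEA2BF

Stored little-endian, the bytes at ascending addresses are E6 B0 93 BE A2 BF.
Read back as big-endian, the last byte is least significant, giving 0xE6B093BEA2BF.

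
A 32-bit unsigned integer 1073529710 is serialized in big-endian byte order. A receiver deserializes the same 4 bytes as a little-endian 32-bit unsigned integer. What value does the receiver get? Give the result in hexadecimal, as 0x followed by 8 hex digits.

0x6EC3FC3F

1073529710 in 32-bit hexadecimal is 0x3FFCC36E.
Stored big-endian, the bytes at ascending addresses are 3F FC C3 6E.
Read back as little-endian, the first byte is least significant, giving 0x6EC3FC3F.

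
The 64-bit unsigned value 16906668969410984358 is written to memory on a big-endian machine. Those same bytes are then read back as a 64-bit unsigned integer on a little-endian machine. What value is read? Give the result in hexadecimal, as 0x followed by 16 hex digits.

16906668969410984358 in 64-bit hexadecimal is 0xEAA08DDA30DC79A6.
Stored big-endian, the bytes at ascending addresses are EA A0 8D DA 30 DC 79 A6.
Read back as little-endian, the first byte is least significant, giving 0xA679DC30DA8DA0EA.

0xA679DC30DA8DA0EA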